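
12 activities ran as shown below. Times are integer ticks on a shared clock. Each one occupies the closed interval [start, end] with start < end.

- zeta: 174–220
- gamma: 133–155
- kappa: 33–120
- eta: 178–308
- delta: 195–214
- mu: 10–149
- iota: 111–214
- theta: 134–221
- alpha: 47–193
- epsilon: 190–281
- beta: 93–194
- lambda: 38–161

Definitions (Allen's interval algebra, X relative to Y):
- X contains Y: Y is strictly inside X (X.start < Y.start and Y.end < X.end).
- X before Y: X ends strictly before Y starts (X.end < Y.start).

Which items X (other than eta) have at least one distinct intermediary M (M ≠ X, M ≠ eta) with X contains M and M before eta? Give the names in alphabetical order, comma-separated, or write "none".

alpha, beta, iota, lambda, mu

Target eta = [178, 308].
Intermediaries M with M before eta: gamma, kappa, lambda, mu.
Via gamma — items with X contains gamma: alpha, beta, iota, lambda.
Via kappa — items with X contains kappa: mu.
Via lambda — items with X contains lambda: none.
Via mu — items with X contains mu: none.
Union: alpha, beta, iota, lambda, mu.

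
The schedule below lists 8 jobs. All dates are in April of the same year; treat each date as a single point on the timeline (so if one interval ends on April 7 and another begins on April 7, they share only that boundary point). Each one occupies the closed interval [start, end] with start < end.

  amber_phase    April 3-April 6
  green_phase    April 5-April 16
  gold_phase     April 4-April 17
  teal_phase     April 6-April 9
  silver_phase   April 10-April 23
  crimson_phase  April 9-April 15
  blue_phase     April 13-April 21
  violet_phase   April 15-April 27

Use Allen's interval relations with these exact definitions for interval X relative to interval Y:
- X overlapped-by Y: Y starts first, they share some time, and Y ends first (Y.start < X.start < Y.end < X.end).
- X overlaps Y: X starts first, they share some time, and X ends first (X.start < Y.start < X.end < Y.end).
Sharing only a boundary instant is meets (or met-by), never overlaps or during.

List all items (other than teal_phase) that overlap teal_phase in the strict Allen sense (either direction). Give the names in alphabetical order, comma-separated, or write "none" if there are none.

none

Target teal_phase = [April 6, April 9].
amber_phase [April 3, April 6] → meets → no.
blue_phase [April 13, April 21] → after → no.
crimson_phase [April 9, April 15] → met-by → no.
gold_phase [April 4, April 17] → contains → no.
green_phase [April 5, April 16] → contains → no.
silver_phase [April 10, April 23] → after → no.
violet_phase [April 15, April 27] → after → no.
Result: none.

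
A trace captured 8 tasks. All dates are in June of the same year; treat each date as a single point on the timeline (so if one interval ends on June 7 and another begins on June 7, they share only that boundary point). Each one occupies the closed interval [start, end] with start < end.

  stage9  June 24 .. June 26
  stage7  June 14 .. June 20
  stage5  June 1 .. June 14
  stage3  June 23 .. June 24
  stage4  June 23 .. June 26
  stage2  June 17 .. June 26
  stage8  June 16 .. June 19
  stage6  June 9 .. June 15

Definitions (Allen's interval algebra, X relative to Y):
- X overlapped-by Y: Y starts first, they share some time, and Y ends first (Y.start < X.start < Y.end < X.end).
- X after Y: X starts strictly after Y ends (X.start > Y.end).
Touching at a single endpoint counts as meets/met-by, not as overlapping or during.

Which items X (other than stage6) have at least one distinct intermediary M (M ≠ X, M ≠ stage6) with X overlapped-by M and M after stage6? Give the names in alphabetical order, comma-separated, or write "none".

stage2

Target stage6 = [June 9, June 15].
Intermediaries M with M after stage6: stage2, stage3, stage4, stage8, stage9.
Via stage2 — items with X overlapped-by stage2: none.
Via stage3 — items with X overlapped-by stage3: none.
Via stage4 — items with X overlapped-by stage4: none.
Via stage8 — items with X overlapped-by stage8: stage2.
Via stage9 — items with X overlapped-by stage9: none.
Union: stage2.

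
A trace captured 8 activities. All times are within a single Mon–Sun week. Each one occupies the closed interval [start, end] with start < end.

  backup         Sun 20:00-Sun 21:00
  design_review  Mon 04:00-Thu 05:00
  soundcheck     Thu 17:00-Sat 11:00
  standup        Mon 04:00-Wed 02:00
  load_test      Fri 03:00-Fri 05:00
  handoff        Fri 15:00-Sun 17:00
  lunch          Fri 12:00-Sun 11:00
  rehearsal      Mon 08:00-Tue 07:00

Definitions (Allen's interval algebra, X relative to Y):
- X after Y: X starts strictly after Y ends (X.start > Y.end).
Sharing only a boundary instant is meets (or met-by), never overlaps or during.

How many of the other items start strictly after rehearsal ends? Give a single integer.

Target rehearsal = [Mon 08:00, Tue 07:00].
backup [Sun 20:00, Sun 21:00] → after → counts.
design_review [Mon 04:00, Thu 05:00] → contains → no.
handoff [Fri 15:00, Sun 17:00] → after → counts.
load_test [Fri 03:00, Fri 05:00] → after → counts.
lunch [Fri 12:00, Sun 11:00] → after → counts.
soundcheck [Thu 17:00, Sat 11:00] → after → counts.
standup [Mon 04:00, Wed 02:00] → contains → no.
Total: 5.

5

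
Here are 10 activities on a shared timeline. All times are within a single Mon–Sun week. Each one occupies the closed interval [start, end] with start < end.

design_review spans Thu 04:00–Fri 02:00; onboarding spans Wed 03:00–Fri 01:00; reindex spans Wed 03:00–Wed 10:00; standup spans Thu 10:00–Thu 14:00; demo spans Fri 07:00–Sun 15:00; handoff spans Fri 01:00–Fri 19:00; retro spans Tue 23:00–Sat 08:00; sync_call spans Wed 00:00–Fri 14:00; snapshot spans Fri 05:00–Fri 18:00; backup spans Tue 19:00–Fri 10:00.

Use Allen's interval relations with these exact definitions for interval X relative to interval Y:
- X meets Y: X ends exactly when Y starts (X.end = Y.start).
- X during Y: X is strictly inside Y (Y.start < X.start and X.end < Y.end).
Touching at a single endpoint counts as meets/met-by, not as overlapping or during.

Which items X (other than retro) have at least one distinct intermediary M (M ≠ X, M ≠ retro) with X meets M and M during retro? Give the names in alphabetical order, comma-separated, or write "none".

Target retro = [Tue 23:00, Sat 08:00].
Intermediaries M with M during retro: design_review, handoff, onboarding, reindex, snapshot, standup, sync_call.
Via design_review — items with X meets design_review: none.
Via handoff — items with X meets handoff: onboarding.
Via onboarding — items with X meets onboarding: none.
Via reindex — items with X meets reindex: none.
Via snapshot — items with X meets snapshot: none.
Via standup — items with X meets standup: none.
Via sync_call — items with X meets sync_call: none.
Union: onboarding.

onboarding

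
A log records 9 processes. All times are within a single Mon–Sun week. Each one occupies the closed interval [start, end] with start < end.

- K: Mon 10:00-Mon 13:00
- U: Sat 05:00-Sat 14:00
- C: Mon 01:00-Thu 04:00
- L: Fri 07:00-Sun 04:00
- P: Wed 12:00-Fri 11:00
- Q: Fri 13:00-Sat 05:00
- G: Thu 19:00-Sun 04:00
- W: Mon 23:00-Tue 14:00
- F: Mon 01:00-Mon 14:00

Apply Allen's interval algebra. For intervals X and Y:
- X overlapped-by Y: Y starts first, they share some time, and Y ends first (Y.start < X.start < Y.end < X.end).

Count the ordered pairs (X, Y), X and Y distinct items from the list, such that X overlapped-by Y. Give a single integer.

Checking all 72 ordered pairs for relation 'overlapped-by'; matching pairs in alphabetical order:
(G, P): G overlapped-by P ✓
(L, P): L overlapped-by P ✓
(P, C): P overlapped-by C ✓
Count: 3.

3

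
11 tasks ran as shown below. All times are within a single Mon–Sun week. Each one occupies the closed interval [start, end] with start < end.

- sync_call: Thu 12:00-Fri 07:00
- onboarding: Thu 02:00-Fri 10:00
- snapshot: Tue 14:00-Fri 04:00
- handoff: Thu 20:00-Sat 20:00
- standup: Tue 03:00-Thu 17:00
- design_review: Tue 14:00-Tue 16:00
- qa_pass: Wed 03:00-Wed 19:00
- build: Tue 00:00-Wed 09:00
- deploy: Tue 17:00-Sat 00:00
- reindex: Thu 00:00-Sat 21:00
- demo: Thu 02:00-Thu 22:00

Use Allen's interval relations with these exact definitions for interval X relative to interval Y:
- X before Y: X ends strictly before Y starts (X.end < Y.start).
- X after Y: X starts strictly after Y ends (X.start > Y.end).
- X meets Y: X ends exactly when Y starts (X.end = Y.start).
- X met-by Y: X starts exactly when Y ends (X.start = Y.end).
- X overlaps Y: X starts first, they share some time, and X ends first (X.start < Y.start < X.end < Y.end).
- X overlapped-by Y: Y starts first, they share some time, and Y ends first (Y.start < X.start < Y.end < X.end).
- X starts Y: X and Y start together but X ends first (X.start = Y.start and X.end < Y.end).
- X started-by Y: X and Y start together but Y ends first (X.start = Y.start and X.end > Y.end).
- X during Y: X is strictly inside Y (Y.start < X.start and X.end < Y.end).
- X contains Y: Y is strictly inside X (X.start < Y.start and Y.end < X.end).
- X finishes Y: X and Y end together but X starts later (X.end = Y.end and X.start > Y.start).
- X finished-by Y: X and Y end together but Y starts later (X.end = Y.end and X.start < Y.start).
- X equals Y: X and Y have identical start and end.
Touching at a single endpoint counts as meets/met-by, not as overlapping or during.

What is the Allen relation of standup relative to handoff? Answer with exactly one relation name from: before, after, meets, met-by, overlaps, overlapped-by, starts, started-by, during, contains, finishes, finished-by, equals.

before

standup = [Tue 03:00, Thu 17:00]; handoff = [Thu 20:00, Sat 20:00].
Compare endpoints: standup.start < handoff.start, standup.start < handoff.end, standup.end < handoff.start, standup.end < handoff.end.
That pattern is 'before'.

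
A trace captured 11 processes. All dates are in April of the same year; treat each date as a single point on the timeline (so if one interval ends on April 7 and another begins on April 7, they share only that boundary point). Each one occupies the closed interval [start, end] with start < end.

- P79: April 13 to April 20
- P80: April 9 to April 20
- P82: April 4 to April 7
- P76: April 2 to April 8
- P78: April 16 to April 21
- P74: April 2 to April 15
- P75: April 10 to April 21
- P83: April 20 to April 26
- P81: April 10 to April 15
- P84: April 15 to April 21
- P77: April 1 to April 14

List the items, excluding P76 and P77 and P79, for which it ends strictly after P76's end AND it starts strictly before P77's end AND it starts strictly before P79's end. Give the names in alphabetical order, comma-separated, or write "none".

Conditions: its end is strictly after P76's end (X.end > April 8) AND its start is strictly before P77's end (X.start < April 14) AND its start is strictly before P79's end (X.start < April 20).
P74: end April 15 > April 8? ✓; start April 2 < April 14? ✓; start April 2 < April 20? ✓ → yes.
P75: end April 21 > April 8? ✓; start April 10 < April 14? ✓; start April 10 < April 20? ✓ → yes.
P78: end April 21 > April 8? ✓; start April 16 < April 14? ✗; start April 16 < April 20? ✓ → no.
P80: end April 20 > April 8? ✓; start April 9 < April 14? ✓; start April 9 < April 20? ✓ → yes.
P81: end April 15 > April 8? ✓; start April 10 < April 14? ✓; start April 10 < April 20? ✓ → yes.
P82: end April 7 > April 8? ✗; start April 4 < April 14? ✓; start April 4 < April 20? ✓ → no.
P83: end April 26 > April 8? ✓; start April 20 < April 14? ✗; start April 20 < April 20? ✗ → no.
P84: end April 21 > April 8? ✓; start April 15 < April 14? ✗; start April 15 < April 20? ✓ → no.
Result: P74, P75, P80, P81.

P74, P75, P80, P81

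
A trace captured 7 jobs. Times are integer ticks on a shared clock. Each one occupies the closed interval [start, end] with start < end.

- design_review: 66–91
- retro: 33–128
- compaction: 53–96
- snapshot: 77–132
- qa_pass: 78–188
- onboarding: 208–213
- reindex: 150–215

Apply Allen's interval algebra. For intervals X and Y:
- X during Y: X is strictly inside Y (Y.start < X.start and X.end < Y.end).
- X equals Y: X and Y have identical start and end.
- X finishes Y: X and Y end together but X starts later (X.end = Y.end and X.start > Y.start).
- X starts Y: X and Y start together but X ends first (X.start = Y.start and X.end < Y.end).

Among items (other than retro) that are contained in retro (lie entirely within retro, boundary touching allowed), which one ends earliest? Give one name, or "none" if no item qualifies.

Target retro = [33, 128].
compaction [53, 96] → during → candidate.
design_review [66, 91] → during → candidate.
onboarding [208, 213] → after → excluded.
qa_pass [78, 188] → overlapped-by → excluded.
reindex [150, 215] → after → excluded.
snapshot [77, 132] → overlapped-by → excluded.
Among candidates, earliest end is 91 → design_review.

design_review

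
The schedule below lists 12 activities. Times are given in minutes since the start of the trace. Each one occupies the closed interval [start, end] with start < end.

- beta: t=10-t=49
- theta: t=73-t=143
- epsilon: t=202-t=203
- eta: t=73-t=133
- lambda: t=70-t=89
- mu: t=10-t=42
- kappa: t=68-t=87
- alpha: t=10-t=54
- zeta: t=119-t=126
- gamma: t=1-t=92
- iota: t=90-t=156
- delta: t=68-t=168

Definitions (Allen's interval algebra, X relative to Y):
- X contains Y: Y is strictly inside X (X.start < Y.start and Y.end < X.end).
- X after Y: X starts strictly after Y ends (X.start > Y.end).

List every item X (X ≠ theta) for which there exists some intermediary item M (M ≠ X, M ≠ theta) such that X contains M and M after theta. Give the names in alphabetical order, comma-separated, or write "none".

Target theta = [t=73, t=143].
Intermediaries M with M after theta: epsilon.
Via epsilon — items with X contains epsilon: none.
Union: none.

none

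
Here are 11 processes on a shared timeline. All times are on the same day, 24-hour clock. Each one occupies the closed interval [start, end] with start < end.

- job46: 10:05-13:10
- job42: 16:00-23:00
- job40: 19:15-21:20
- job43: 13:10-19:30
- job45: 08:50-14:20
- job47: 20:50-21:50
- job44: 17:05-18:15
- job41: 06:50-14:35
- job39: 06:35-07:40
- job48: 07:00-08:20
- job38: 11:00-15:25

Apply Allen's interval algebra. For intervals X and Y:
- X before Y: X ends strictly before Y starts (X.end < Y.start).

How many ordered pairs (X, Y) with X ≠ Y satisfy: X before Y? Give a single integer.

35

Checking all 110 ordered pairs for relation 'before'; matching pairs in alphabetical order:
(job38, job40): job38 before job40 ✓
(job38, job42): job38 before job42 ✓
(job38, job44): job38 before job44 ✓
(job38, job47): job38 before job47 ✓
(job39, job38): job39 before job38 ✓
(job39, job40): job39 before job40 ✓
(job39, job42): job39 before job42 ✓
(job39, job43): job39 before job43 ✓
(job39, job44): job39 before job44 ✓
(job39, job45): job39 before job45 ✓
(job39, job46): job39 before job46 ✓
(job39, job47): job39 before job47 ✓
(job41, job40): job41 before job40 ✓
(job41, job42): job41 before job42 ✓
(job41, job44): job41 before job44 ✓
(job41, job47): job41 before job47 ✓
(job43, job47): job43 before job47 ✓
(job44, job40): job44 before job40 ✓
(job44, job47): job44 before job47 ✓
(job45, job40): job45 before job40 ✓
(job45, job42): job45 before job42 ✓
(job45, job44): job45 before job44 ✓
(job45, job47): job45 before job47 ✓
(job46, job40): job46 before job40 ✓
... plus 11 further pairs not listed.
Count: 35.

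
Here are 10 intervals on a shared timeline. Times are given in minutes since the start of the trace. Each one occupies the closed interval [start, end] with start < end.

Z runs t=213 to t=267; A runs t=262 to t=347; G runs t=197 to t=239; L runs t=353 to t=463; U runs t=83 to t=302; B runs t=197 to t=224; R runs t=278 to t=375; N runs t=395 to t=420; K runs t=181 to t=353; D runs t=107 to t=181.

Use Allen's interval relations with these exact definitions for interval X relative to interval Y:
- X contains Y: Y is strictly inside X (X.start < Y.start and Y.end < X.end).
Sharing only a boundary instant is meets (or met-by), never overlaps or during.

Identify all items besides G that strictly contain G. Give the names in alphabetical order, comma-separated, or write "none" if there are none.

K, U

Target G = [t=197, t=239].
A [t=262, t=347] → after → no.
B [t=197, t=224] → starts → no.
D [t=107, t=181] → before → no.
K [t=181, t=353] → contains → yes.
L [t=353, t=463] → after → no.
N [t=395, t=420] → after → no.
R [t=278, t=375] → after → no.
U [t=83, t=302] → contains → yes.
Z [t=213, t=267] → overlapped-by → no.
Result: K, U.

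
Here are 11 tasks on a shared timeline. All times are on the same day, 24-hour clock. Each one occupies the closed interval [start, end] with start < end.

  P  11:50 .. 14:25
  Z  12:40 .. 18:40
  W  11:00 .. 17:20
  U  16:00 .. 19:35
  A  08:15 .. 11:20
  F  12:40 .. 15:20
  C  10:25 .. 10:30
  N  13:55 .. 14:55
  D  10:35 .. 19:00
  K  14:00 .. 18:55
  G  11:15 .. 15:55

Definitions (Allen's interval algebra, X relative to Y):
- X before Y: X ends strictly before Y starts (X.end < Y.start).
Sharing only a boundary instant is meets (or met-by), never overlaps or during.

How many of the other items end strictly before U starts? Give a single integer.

6

Target U = [16:00, 19:35].
A [08:15, 11:20] → before → counts.
C [10:25, 10:30] → before → counts.
D [10:35, 19:00] → overlaps → no.
F [12:40, 15:20] → before → counts.
G [11:15, 15:55] → before → counts.
K [14:00, 18:55] → overlaps → no.
N [13:55, 14:55] → before → counts.
P [11:50, 14:25] → before → counts.
W [11:00, 17:20] → overlaps → no.
Z [12:40, 18:40] → overlaps → no.
Total: 6.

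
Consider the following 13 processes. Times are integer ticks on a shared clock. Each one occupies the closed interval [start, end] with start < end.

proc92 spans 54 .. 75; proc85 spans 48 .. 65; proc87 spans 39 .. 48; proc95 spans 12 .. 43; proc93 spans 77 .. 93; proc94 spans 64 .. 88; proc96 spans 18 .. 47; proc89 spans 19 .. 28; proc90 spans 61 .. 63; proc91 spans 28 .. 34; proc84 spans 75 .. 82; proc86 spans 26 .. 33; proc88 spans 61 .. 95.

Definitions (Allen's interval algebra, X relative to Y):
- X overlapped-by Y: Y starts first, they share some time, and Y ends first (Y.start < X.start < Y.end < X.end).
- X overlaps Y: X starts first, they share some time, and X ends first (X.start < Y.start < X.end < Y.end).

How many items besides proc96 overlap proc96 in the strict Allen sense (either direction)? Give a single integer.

Target proc96 = [18, 47].
proc84 [75, 82] → after → no.
proc85 [48, 65] → after → no.
proc86 [26, 33] → during → no.
proc87 [39, 48] → overlapped-by → counts.
proc88 [61, 95] → after → no.
proc89 [19, 28] → during → no.
proc90 [61, 63] → after → no.
proc91 [28, 34] → during → no.
proc92 [54, 75] → after → no.
proc93 [77, 93] → after → no.
proc94 [64, 88] → after → no.
proc95 [12, 43] → overlaps → counts.
Total: 2.

2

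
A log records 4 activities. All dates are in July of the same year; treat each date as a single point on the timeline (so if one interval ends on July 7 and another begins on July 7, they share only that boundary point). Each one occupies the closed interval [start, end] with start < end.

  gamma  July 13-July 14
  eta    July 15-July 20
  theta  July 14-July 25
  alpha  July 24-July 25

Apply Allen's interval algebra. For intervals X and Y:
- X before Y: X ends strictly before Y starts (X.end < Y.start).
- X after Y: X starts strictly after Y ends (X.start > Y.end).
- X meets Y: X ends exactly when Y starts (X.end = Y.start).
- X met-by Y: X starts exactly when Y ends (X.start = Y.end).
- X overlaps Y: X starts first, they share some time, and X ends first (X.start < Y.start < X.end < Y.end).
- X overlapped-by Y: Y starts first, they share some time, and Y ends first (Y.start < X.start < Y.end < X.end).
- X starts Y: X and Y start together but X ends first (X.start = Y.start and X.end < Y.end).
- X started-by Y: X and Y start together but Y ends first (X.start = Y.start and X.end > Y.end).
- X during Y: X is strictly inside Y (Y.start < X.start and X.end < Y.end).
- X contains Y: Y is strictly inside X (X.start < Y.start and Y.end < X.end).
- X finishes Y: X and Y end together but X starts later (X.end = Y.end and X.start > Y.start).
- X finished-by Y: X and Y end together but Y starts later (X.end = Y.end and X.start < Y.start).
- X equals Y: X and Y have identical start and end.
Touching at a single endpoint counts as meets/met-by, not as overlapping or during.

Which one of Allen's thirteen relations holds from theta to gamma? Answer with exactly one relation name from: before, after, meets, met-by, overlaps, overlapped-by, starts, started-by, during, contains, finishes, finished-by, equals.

met-by

theta = [July 14, July 25]; gamma = [July 13, July 14].
Compare endpoints: theta.start > gamma.start, theta.start = gamma.end, theta.end > gamma.start, theta.end > gamma.end.
That pattern is 'met-by'.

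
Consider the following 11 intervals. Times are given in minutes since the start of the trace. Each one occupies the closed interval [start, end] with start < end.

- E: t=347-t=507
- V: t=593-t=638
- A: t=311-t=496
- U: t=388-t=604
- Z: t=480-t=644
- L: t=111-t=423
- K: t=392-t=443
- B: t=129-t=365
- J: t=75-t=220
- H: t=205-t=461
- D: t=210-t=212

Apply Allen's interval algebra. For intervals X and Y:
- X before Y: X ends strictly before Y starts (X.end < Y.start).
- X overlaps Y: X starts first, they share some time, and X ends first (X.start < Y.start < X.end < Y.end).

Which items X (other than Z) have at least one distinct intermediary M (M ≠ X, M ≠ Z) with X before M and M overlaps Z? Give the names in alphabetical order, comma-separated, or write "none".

Target Z = [t=480, t=644].
Intermediaries M with M overlaps Z: A, E, U.
Via A — items with X before A: D, J.
Via E — items with X before E: D, J.
Via U — items with X before U: B, D, J.
Union: B, D, J.

B, D, J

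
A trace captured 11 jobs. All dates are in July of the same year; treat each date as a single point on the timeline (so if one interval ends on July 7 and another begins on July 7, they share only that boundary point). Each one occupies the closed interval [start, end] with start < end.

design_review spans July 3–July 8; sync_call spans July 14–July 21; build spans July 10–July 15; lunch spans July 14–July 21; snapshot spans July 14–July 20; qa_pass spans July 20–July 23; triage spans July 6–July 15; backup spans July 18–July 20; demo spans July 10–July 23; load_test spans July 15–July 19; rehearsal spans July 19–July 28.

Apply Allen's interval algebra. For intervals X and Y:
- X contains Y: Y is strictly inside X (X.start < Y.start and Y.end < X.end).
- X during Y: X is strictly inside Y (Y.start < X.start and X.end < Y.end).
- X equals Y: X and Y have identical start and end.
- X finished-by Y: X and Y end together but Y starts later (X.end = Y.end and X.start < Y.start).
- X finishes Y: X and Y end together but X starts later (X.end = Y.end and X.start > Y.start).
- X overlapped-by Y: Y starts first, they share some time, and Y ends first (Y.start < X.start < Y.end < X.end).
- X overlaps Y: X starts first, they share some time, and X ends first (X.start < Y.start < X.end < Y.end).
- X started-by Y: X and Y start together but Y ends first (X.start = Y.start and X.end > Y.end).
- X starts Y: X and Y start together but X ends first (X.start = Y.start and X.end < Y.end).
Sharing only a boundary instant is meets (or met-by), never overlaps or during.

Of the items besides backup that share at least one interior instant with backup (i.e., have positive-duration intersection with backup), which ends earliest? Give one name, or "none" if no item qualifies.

load_test

Target backup = [July 18, July 20].
build [July 10, July 15] → before → excluded.
demo [July 10, July 23] → contains → candidate.
design_review [July 3, July 8] → before → excluded.
load_test [July 15, July 19] → overlaps → candidate.
lunch [July 14, July 21] → contains → candidate.
qa_pass [July 20, July 23] → met-by → excluded.
rehearsal [July 19, July 28] → overlapped-by → candidate.
snapshot [July 14, July 20] → finished-by → candidate.
sync_call [July 14, July 21] → contains → candidate.
triage [July 6, July 15] → before → excluded.
Among candidates, earliest end is July 19 → load_test.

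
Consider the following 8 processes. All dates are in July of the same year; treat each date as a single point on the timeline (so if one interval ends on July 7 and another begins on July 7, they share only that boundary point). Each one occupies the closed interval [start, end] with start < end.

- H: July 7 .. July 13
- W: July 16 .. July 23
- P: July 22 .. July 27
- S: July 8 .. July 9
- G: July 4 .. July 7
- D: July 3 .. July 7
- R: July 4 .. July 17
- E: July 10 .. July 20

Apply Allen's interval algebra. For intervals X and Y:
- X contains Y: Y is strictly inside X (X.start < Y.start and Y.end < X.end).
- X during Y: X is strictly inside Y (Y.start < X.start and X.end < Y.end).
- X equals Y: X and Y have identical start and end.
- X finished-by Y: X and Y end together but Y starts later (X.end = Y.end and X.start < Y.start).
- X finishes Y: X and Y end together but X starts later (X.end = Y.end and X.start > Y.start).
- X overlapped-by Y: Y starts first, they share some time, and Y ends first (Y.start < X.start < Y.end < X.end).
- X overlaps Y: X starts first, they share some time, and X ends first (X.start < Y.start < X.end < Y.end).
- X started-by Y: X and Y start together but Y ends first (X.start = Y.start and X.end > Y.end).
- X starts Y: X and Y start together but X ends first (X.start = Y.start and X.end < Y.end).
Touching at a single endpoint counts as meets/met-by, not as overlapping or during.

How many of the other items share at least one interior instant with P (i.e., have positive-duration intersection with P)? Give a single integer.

Target P = [July 22, July 27].
D [July 3, July 7] → before → no.
E [July 10, July 20] → before → no.
G [July 4, July 7] → before → no.
H [July 7, July 13] → before → no.
R [July 4, July 17] → before → no.
S [July 8, July 9] → before → no.
W [July 16, July 23] → overlaps → counts.
Total: 1.

1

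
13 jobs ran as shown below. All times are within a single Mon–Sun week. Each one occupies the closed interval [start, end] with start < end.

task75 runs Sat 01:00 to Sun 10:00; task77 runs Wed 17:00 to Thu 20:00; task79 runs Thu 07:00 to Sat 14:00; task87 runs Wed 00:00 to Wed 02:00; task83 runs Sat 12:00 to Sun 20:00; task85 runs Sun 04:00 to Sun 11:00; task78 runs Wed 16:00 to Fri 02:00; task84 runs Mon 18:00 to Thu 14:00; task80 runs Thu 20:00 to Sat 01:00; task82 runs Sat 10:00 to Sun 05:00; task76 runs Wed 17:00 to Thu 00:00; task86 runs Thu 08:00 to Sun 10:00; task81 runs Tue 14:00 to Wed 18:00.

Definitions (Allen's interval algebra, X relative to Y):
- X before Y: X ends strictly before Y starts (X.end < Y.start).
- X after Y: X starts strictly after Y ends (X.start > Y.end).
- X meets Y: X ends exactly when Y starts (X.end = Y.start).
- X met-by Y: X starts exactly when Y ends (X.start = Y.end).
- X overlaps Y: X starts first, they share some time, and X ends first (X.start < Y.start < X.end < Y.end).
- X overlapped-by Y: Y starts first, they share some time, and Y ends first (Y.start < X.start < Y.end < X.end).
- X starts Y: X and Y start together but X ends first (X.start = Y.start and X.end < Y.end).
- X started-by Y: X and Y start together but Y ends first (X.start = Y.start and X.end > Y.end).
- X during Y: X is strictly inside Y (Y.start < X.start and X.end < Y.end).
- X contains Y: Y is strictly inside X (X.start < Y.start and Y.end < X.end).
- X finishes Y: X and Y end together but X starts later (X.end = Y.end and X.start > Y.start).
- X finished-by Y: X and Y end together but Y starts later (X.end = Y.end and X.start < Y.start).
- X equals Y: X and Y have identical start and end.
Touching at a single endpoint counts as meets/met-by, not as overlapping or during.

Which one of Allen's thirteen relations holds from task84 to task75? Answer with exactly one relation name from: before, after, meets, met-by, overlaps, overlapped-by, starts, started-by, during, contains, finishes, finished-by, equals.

task84 = [Mon 18:00, Thu 14:00]; task75 = [Sat 01:00, Sun 10:00].
Compare endpoints: task84.start < task75.start, task84.start < task75.end, task84.end < task75.start, task84.end < task75.end.
That pattern is 'before'.

before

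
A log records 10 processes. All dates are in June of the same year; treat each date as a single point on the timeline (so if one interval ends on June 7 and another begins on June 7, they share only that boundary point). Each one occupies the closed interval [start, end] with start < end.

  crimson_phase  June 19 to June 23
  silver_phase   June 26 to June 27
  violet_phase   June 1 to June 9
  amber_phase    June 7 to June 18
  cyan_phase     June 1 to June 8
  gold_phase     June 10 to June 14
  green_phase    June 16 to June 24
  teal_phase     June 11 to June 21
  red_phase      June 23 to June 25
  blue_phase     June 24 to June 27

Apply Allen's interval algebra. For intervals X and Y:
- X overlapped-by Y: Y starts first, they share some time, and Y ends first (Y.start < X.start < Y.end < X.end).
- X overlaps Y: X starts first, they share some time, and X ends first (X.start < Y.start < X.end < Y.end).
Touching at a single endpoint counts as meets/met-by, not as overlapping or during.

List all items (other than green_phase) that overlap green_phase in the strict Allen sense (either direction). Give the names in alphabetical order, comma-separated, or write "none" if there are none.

Target green_phase = [June 16, June 24].
amber_phase [June 7, June 18] → overlaps → yes.
blue_phase [June 24, June 27] → met-by → no.
crimson_phase [June 19, June 23] → during → no.
cyan_phase [June 1, June 8] → before → no.
gold_phase [June 10, June 14] → before → no.
red_phase [June 23, June 25] → overlapped-by → yes.
silver_phase [June 26, June 27] → after → no.
teal_phase [June 11, June 21] → overlaps → yes.
violet_phase [June 1, June 9] → before → no.
Result: amber_phase, red_phase, teal_phase.

amber_phase, red_phase, teal_phase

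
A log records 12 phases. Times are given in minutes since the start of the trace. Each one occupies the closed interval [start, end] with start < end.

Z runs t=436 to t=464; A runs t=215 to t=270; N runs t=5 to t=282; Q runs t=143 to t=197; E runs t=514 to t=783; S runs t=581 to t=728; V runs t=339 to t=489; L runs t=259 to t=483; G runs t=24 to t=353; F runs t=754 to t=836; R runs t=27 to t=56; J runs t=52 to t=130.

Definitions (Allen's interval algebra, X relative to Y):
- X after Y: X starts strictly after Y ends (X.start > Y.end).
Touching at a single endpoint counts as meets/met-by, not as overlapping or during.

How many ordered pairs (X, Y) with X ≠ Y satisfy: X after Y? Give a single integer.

Checking all 132 ordered pairs for relation 'after'; matching pairs in alphabetical order:
(A, J): A after J ✓
(A, Q): A after Q ✓
(A, R): A after R ✓
(E, A): E after A ✓
(E, G): E after G ✓
(E, J): E after J ✓
(E, L): E after L ✓
(E, N): E after N ✓
(E, Q): E after Q ✓
(E, R): E after R ✓
(E, V): E after V ✓
(E, Z): E after Z ✓
(F, A): F after A ✓
(F, G): F after G ✓
(F, J): F after J ✓
(F, L): F after L ✓
(F, N): F after N ✓
(F, Q): F after Q ✓
(F, R): F after R ✓
(F, S): F after S ✓
(F, V): F after V ✓
(F, Z): F after Z ✓
(L, J): L after J ✓
(L, Q): L after Q ✓
... plus 23 further pairs not listed.
Count: 47.

47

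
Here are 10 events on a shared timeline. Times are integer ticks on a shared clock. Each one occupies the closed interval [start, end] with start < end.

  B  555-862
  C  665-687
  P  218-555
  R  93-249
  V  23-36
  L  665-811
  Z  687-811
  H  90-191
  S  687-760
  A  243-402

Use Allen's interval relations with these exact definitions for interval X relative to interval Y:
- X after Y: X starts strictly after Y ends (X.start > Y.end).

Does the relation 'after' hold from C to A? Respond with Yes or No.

Yes

C = [665, 687], A = [243, 402].
Actual relation of C to A: after.
Asked whether 'after' holds → Yes.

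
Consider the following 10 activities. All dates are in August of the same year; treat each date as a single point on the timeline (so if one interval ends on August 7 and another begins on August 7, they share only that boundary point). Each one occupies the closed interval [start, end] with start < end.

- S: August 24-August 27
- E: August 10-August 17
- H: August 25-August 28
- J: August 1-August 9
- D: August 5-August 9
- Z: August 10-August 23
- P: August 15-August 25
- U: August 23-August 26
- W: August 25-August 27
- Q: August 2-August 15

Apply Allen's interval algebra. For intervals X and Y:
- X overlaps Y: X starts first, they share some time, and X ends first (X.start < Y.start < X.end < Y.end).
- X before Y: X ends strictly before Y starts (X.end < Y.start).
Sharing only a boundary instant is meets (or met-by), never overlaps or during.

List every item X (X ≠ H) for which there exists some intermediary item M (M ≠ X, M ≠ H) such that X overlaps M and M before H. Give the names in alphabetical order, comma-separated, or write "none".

Target H = [August 25, August 28].
Intermediaries M with M before H: D, E, J, Q, Z.
Via D — items with X overlaps D: none.
Via E — items with X overlaps E: Q.
Via J — items with X overlaps J: none.
Via Q — items with X overlaps Q: J.
Via Z — items with X overlaps Z: Q.
Union: J, Q.

J, Q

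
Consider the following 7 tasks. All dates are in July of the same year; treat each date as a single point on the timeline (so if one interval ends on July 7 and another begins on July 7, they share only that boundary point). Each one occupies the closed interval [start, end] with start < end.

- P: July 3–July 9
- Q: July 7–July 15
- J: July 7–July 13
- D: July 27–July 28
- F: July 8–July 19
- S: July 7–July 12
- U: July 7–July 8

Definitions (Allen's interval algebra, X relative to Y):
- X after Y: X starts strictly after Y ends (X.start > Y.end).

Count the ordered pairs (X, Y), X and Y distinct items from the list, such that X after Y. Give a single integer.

6

Checking all 42 ordered pairs for relation 'after'; matching pairs in alphabetical order:
(D, F): D after F ✓
(D, J): D after J ✓
(D, P): D after P ✓
(D, Q): D after Q ✓
(D, S): D after S ✓
(D, U): D after U ✓
Count: 6.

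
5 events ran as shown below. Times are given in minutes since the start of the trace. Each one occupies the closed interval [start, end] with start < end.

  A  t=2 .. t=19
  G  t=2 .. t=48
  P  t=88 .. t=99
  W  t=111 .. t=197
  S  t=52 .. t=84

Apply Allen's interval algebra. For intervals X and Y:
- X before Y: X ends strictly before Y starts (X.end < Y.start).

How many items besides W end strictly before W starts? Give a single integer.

Target W = [t=111, t=197].
A [t=2, t=19] → before → counts.
G [t=2, t=48] → before → counts.
P [t=88, t=99] → before → counts.
S [t=52, t=84] → before → counts.
Total: 4.

4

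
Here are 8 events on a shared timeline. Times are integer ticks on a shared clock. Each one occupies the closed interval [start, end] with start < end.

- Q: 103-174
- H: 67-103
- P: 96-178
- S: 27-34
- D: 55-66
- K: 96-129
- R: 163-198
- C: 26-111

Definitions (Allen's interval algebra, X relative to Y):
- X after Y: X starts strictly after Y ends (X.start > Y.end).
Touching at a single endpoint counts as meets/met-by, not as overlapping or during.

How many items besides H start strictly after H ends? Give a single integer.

1

Target H = [67, 103].
C [26, 111] → contains → no.
D [55, 66] → before → no.
K [96, 129] → overlapped-by → no.
P [96, 178] → overlapped-by → no.
Q [103, 174] → met-by → no.
R [163, 198] → after → counts.
S [27, 34] → before → no.
Total: 1.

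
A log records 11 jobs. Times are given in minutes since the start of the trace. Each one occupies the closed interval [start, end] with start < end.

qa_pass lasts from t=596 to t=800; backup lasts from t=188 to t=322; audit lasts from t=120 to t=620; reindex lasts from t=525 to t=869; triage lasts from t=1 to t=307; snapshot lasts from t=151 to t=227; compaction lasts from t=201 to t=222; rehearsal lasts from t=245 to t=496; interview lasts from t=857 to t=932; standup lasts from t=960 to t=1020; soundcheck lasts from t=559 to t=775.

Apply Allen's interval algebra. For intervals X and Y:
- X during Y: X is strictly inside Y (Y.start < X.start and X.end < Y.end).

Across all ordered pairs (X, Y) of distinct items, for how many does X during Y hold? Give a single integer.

10

Checking all 110 ordered pairs for relation 'during'; matching pairs in alphabetical order:
(backup, audit): backup during audit ✓
(compaction, audit): compaction during audit ✓
(compaction, backup): compaction during backup ✓
(compaction, snapshot): compaction during snapshot ✓
(compaction, triage): compaction during triage ✓
(qa_pass, reindex): qa_pass during reindex ✓
(rehearsal, audit): rehearsal during audit ✓
(snapshot, audit): snapshot during audit ✓
(snapshot, triage): snapshot during triage ✓
(soundcheck, reindex): soundcheck during reindex ✓
Count: 10.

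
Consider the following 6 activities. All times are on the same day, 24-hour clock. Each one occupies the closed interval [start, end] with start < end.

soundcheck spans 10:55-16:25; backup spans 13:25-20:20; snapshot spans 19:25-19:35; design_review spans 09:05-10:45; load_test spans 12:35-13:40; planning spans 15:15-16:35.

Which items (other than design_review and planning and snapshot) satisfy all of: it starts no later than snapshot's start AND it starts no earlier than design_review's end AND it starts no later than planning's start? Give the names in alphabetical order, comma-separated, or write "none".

backup, load_test, soundcheck

Conditions: its start is no later than snapshot's start (X.start <= 19:25) AND its start is no earlier than design_review's end (X.start >= 10:45) AND its start is no later than planning's start (X.start <= 15:15).
backup: start 13:25 <= 19:25? ✓; start 13:25 >= 10:45? ✓; start 13:25 <= 15:15? ✓ → yes.
load_test: start 12:35 <= 19:25? ✓; start 12:35 >= 10:45? ✓; start 12:35 <= 15:15? ✓ → yes.
soundcheck: start 10:55 <= 19:25? ✓; start 10:55 >= 10:45? ✓; start 10:55 <= 15:15? ✓ → yes.
Result: backup, load_test, soundcheck.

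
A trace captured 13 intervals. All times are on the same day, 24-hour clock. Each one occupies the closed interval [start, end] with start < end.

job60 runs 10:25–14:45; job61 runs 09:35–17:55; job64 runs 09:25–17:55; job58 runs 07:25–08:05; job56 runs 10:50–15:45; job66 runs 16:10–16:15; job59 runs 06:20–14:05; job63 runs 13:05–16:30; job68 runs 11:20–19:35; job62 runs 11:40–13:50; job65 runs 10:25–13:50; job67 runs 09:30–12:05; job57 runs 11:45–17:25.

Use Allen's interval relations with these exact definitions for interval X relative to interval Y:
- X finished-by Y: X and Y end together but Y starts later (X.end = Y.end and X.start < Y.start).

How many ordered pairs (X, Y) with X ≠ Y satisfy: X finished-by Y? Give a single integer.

Checking all 156 ordered pairs for relation 'finished-by'; matching pairs in alphabetical order:
(job64, job61): job64 finished-by job61 ✓
(job65, job62): job65 finished-by job62 ✓
Count: 2.

2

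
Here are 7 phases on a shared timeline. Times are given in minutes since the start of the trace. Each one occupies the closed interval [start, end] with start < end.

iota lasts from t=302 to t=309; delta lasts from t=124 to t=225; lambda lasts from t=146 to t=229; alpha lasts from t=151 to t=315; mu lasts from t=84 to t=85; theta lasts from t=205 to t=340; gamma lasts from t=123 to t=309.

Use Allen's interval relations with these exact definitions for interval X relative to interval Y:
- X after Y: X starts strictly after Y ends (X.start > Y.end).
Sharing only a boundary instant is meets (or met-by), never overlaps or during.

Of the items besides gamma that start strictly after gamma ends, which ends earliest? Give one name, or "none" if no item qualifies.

Target gamma = [t=123, t=309].
alpha [t=151, t=315] → overlapped-by → excluded.
delta [t=124, t=225] → during → excluded.
iota [t=302, t=309] → finishes → excluded.
lambda [t=146, t=229] → during → excluded.
mu [t=84, t=85] → before → excluded.
theta [t=205, t=340] → overlapped-by → excluded.
No candidates → none.

none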